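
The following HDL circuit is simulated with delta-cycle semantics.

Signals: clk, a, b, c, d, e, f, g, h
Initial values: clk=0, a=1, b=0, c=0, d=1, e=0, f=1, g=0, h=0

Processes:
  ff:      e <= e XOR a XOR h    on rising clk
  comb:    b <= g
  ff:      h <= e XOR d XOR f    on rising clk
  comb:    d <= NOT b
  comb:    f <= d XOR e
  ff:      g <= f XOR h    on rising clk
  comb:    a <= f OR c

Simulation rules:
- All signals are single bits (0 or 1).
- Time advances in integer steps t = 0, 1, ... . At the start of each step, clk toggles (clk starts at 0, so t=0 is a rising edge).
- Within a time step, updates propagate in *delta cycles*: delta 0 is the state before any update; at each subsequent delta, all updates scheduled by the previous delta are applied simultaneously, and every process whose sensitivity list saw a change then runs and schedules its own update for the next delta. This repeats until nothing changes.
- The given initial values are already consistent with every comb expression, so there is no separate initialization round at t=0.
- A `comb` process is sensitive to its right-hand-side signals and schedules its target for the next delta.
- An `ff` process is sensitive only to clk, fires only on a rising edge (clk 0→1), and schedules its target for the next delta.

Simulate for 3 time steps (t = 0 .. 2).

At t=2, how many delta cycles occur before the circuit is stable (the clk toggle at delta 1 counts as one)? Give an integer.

t0.Δ0 e=0 d=1 c=0 b=0 g=0 clk=0 a=1 f=1 h=0
t0.Δ1 e=0 d=1 c=0 b=0 g=0 clk=1 a=1 f=1 h=0
t0.Δ2 e=1 d=1 c=0 b=0 g=1 clk=1 a=1 f=1 h=0
t0.Δ3 e=1 d=1 c=0 b=1 g=1 clk=1 a=1 f=0 h=0
t0.Δ4 e=1 d=0 c=0 b=1 g=1 clk=1 a=0 f=0 h=0
t0.Δ5 e=1 d=0 c=0 b=1 g=1 clk=1 a=0 f=1 h=0
t0.Δ6 e=1 d=0 c=0 b=1 g=1 clk=1 a=1 f=1 h=0
t1.Δ0 e=1 d=0 c=0 b=1 g=1 clk=1 a=1 f=1 h=0
t1.Δ1 e=1 d=0 c=0 b=1 g=1 clk=0 a=1 f=1 h=0
t2.Δ0 e=1 d=0 c=0 b=1 g=1 clk=0 a=1 f=1 h=0
t2.Δ1 e=1 d=0 c=0 b=1 g=1 clk=1 a=1 f=1 h=0
t2.Δ2 e=0 d=0 c=0 b=1 g=1 clk=1 a=1 f=1 h=0
t2.Δ3 e=0 d=0 c=0 b=1 g=1 clk=1 a=1 f=0 h=0
t2.Δ4 e=0 d=0 c=0 b=1 g=1 clk=1 a=0 f=0 h=0

4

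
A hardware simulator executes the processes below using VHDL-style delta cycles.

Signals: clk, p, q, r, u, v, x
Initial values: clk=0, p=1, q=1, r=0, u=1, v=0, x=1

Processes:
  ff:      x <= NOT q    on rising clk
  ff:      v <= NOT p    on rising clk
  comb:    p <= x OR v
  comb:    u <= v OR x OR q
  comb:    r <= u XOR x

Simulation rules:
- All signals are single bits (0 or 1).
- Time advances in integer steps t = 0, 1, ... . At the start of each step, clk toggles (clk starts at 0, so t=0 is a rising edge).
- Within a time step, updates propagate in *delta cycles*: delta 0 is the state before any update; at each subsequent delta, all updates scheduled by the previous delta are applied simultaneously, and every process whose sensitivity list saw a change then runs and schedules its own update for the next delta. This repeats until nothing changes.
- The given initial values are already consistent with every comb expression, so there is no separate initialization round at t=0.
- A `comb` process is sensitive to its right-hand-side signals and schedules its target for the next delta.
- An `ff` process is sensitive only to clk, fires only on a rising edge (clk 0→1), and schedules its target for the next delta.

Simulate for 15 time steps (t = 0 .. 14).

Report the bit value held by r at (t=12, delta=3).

1

[bits: p,r,v,clk,x,q,u]
t=0: Δ0=1000111 Δ1=1001111 Δ2=1001011 Δ3=0101011 | 3Δ
t=1: Δ0=0101011 Δ1=0100011 | 1Δ
t=2: Δ0=0100011 Δ1=0101011 Δ2=0111011 Δ3=1111011 | 3Δ
t=3: Δ0=1111011 Δ1=1110011 | 1Δ
t=4: Δ0=1110011 Δ1=1111011 Δ2=1101011 Δ3=0101011 | 3Δ
t=5: Δ0=0101011 Δ1=0100011 | 1Δ
t=6: Δ0=0100011 Δ1=0101011 Δ2=0111011 Δ3=1111011 | 3Δ
t=7: Δ0=1111011 Δ1=1110011 | 1Δ
t=8: Δ0=1110011 Δ1=1111011 Δ2=1101011 Δ3=0101011 | 3Δ
t=9: Δ0=0101011 Δ1=0100011 | 1Δ
t=10: Δ0=0100011 Δ1=0101011 Δ2=0111011 Δ3=1111011 | 3Δ
t=11: Δ0=1111011 Δ1=1110011 | 1Δ
t=12: Δ0=1110011 Δ1=1111011 Δ2=1101011 Δ3=0101011 | 3Δ
t=13: Δ0=0101011 Δ1=0100011 | 1Δ
t=14: Δ0=0100011 Δ1=0101011 Δ2=0111011 Δ3=1111011 | 3Δ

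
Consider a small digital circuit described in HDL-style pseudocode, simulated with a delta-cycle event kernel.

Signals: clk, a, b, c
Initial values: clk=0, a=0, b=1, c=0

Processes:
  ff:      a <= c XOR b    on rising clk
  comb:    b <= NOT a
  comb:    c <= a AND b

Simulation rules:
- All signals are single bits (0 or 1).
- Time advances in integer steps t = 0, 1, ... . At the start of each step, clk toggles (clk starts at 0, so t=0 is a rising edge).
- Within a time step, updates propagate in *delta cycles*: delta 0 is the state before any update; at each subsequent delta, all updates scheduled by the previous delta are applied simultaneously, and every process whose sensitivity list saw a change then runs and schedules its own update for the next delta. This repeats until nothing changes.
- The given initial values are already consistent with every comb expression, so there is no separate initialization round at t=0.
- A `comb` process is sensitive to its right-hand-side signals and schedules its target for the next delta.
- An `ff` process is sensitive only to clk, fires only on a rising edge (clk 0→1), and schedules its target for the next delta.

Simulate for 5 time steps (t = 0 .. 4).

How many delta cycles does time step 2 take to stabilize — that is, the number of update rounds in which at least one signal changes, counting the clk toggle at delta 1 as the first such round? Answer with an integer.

[bits: a,b,clk,c]
t=0: Δ0=0100 Δ1=0110 Δ2=1110 Δ3=1011 Δ4=1010 | 4Δ
t=1: Δ0=1010 Δ1=1000 | 1Δ
t=2: Δ0=1000 Δ1=1010 Δ2=0010 Δ3=0110 | 3Δ
t=3: Δ0=0110 Δ1=0100 | 1Δ
t=4: Δ0=0100 Δ1=0110 Δ2=1110 Δ3=1011 Δ4=1010 | 4Δ

3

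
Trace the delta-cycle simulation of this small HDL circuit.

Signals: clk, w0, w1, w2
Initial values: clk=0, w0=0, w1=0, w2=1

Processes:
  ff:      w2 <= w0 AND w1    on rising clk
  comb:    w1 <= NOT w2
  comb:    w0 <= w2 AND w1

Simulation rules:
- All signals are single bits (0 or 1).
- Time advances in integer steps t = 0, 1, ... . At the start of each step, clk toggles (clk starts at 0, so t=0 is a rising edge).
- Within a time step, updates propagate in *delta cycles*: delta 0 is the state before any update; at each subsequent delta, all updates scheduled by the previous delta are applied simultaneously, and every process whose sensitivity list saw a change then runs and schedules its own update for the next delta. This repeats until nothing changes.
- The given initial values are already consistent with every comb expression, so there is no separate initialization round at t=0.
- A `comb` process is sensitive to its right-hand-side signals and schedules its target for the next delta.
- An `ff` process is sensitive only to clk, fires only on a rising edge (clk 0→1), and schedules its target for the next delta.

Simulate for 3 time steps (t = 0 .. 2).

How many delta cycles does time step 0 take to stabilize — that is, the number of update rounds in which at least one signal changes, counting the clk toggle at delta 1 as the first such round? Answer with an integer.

t0.Δ0 w0=0 w1=0 clk=0 w2=1
t0.Δ1 w0=0 w1=0 clk=1 w2=1
t0.Δ2 w0=0 w1=0 clk=1 w2=0
t0.Δ3 w0=0 w1=1 clk=1 w2=0
t1.Δ0 w0=0 w1=1 clk=1 w2=0
t1.Δ1 w0=0 w1=1 clk=0 w2=0
t2.Δ0 w0=0 w1=1 clk=0 w2=0
t2.Δ1 w0=0 w1=1 clk=1 w2=0

3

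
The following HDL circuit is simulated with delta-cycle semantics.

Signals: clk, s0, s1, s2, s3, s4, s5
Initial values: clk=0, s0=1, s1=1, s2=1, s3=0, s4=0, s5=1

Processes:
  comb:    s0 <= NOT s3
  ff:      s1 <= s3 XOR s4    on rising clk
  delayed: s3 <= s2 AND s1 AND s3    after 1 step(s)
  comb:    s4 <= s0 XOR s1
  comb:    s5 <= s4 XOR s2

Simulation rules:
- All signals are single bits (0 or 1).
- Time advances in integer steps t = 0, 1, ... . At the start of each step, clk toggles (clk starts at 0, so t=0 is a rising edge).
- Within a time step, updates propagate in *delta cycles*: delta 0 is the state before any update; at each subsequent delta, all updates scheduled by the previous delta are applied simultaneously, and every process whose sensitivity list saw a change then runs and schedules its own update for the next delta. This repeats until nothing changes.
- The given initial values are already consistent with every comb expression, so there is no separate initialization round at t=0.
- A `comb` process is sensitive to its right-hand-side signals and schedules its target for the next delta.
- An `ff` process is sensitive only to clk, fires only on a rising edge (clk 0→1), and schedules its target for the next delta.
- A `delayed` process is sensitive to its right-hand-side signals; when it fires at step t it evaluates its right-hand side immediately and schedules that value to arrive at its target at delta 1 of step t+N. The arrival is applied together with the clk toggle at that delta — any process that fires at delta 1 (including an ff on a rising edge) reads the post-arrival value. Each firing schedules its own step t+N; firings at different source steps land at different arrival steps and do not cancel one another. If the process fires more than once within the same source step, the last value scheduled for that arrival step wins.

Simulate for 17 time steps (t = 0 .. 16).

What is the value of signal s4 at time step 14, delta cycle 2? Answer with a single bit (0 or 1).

t0.Δ0 s1=1 s4=0 clk=0 s2=1 s0=1 s3=0 s5=1
t0.Δ1 s1=1 s4=0 clk=1 s2=1 s0=1 s3=0 s5=1
t0.Δ2 s1=0 s4=0 clk=1 s2=1 s0=1 s3=0 s5=1
t0.Δ3 s1=0 s4=1 clk=1 s2=1 s0=1 s3=0 s5=1
t0.Δ4 s1=0 s4=1 clk=1 s2=1 s0=1 s3=0 s5=0
t1.Δ0 s1=0 s4=1 clk=1 s2=1 s0=1 s3=0 s5=0
t1.Δ1 s1=0 s4=1 clk=0 s2=1 s0=1 s3=0 s5=0
t2.Δ0 s1=0 s4=1 clk=0 s2=1 s0=1 s3=0 s5=0
t2.Δ1 s1=0 s4=1 clk=1 s2=1 s0=1 s3=0 s5=0
t2.Δ2 s1=1 s4=1 clk=1 s2=1 s0=1 s3=0 s5=0
t2.Δ3 s1=1 s4=0 clk=1 s2=1 s0=1 s3=0 s5=0
t2.Δ4 s1=1 s4=0 clk=1 s2=1 s0=1 s3=0 s5=1
t3.Δ0 s1=1 s4=0 clk=1 s2=1 s0=1 s3=0 s5=1
t3.Δ1 s1=1 s4=0 clk=0 s2=1 s0=1 s3=0 s5=1
t4.Δ0 s1=1 s4=0 clk=0 s2=1 s0=1 s3=0 s5=1
t4.Δ1 s1=1 s4=0 clk=1 s2=1 s0=1 s3=0 s5=1
t4.Δ2 s1=0 s4=0 clk=1 s2=1 s0=1 s3=0 s5=1
t4.Δ3 s1=0 s4=1 clk=1 s2=1 s0=1 s3=0 s5=1
t4.Δ4 s1=0 s4=1 clk=1 s2=1 s0=1 s3=0 s5=0
t5.Δ0 s1=0 s4=1 clk=1 s2=1 s0=1 s3=0 s5=0
t5.Δ1 s1=0 s4=1 clk=0 s2=1 s0=1 s3=0 s5=0
t6.Δ0 s1=0 s4=1 clk=0 s2=1 s0=1 s3=0 s5=0
t6.Δ1 s1=0 s4=1 clk=1 s2=1 s0=1 s3=0 s5=0
t6.Δ2 s1=1 s4=1 clk=1 s2=1 s0=1 s3=0 s5=0
t6.Δ3 s1=1 s4=0 clk=1 s2=1 s0=1 s3=0 s5=0
t6.Δ4 s1=1 s4=0 clk=1 s2=1 s0=1 s3=0 s5=1
t7.Δ0 s1=1 s4=0 clk=1 s2=1 s0=1 s3=0 s5=1
t7.Δ1 s1=1 s4=0 clk=0 s2=1 s0=1 s3=0 s5=1
t8.Δ0 s1=1 s4=0 clk=0 s2=1 s0=1 s3=0 s5=1
t8.Δ1 s1=1 s4=0 clk=1 s2=1 s0=1 s3=0 s5=1
t8.Δ2 s1=0 s4=0 clk=1 s2=1 s0=1 s3=0 s5=1
t8.Δ3 s1=0 s4=1 clk=1 s2=1 s0=1 s3=0 s5=1
t8.Δ4 s1=0 s4=1 clk=1 s2=1 s0=1 s3=0 s5=0
t9.Δ0 s1=0 s4=1 clk=1 s2=1 s0=1 s3=0 s5=0
t9.Δ1 s1=0 s4=1 clk=0 s2=1 s0=1 s3=0 s5=0
t10.Δ0 s1=0 s4=1 clk=0 s2=1 s0=1 s3=0 s5=0
t10.Δ1 s1=0 s4=1 clk=1 s2=1 s0=1 s3=0 s5=0
t10.Δ2 s1=1 s4=1 clk=1 s2=1 s0=1 s3=0 s5=0
t10.Δ3 s1=1 s4=0 clk=1 s2=1 s0=1 s3=0 s5=0
t10.Δ4 s1=1 s4=0 clk=1 s2=1 s0=1 s3=0 s5=1
t11.Δ0 s1=1 s4=0 clk=1 s2=1 s0=1 s3=0 s5=1
t11.Δ1 s1=1 s4=0 clk=0 s2=1 s0=1 s3=0 s5=1
t12.Δ0 s1=1 s4=0 clk=0 s2=1 s0=1 s3=0 s5=1
t12.Δ1 s1=1 s4=0 clk=1 s2=1 s0=1 s3=0 s5=1
t12.Δ2 s1=0 s4=0 clk=1 s2=1 s0=1 s3=0 s5=1
t12.Δ3 s1=0 s4=1 clk=1 s2=1 s0=1 s3=0 s5=1
t12.Δ4 s1=0 s4=1 clk=1 s2=1 s0=1 s3=0 s5=0
t13.Δ0 s1=0 s4=1 clk=1 s2=1 s0=1 s3=0 s5=0
t13.Δ1 s1=0 s4=1 clk=0 s2=1 s0=1 s3=0 s5=0
t14.Δ0 s1=0 s4=1 clk=0 s2=1 s0=1 s3=0 s5=0
t14.Δ1 s1=0 s4=1 clk=1 s2=1 s0=1 s3=0 s5=0
t14.Δ2 s1=1 s4=1 clk=1 s2=1 s0=1 s3=0 s5=0
t14.Δ3 s1=1 s4=0 clk=1 s2=1 s0=1 s3=0 s5=0
t14.Δ4 s1=1 s4=0 clk=1 s2=1 s0=1 s3=0 s5=1
t15.Δ0 s1=1 s4=0 clk=1 s2=1 s0=1 s3=0 s5=1
t15.Δ1 s1=1 s4=0 clk=0 s2=1 s0=1 s3=0 s5=1
t16.Δ0 s1=1 s4=0 clk=0 s2=1 s0=1 s3=0 s5=1
t16.Δ1 s1=1 s4=0 clk=1 s2=1 s0=1 s3=0 s5=1
t16.Δ2 s1=0 s4=0 clk=1 s2=1 s0=1 s3=0 s5=1
t16.Δ3 s1=0 s4=1 clk=1 s2=1 s0=1 s3=0 s5=1
t16.Δ4 s1=0 s4=1 clk=1 s2=1 s0=1 s3=0 s5=0

1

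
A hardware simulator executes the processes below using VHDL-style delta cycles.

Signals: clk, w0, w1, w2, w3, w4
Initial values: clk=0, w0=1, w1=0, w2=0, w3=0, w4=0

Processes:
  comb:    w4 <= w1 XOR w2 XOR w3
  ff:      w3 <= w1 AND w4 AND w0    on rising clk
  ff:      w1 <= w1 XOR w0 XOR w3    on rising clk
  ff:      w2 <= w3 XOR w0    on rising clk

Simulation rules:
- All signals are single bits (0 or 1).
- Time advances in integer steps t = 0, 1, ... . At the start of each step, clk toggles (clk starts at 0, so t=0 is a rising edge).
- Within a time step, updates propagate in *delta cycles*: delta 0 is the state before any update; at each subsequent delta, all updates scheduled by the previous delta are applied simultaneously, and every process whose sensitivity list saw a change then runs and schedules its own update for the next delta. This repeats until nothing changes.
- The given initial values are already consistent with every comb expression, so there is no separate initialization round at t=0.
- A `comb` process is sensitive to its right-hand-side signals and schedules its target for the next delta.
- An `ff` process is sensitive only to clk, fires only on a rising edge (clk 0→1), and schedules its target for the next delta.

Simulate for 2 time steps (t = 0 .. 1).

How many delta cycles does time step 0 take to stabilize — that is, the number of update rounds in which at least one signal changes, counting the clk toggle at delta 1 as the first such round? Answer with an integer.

2

t0.Δ0 w2=0 w0=1 clk=0 w1=0 w4=0 w3=0
t0.Δ1 w2=0 w0=1 clk=1 w1=0 w4=0 w3=0
t0.Δ2 w2=1 w0=1 clk=1 w1=1 w4=0 w3=0
t1.Δ0 w2=1 w0=1 clk=1 w1=1 w4=0 w3=0
t1.Δ1 w2=1 w0=1 clk=0 w1=1 w4=0 w3=0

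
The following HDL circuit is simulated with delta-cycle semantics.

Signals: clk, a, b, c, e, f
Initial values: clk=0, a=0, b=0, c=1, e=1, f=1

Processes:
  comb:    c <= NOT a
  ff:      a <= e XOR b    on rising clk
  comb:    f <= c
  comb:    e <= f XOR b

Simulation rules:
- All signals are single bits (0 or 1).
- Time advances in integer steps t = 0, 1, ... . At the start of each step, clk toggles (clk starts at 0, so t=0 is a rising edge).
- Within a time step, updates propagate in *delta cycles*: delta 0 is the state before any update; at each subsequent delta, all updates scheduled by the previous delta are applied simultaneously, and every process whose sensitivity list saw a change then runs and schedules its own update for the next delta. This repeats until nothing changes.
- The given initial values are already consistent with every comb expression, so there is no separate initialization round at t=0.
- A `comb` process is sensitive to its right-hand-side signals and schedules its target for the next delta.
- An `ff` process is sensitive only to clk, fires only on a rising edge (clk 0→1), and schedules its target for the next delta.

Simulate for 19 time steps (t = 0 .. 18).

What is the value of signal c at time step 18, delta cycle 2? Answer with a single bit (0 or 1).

0

[bits: clk,f,e,c,b,a]
t=0: Δ0=011100 Δ1=111100 Δ2=111101 Δ3=111001 Δ4=101001 Δ5=100001 | 5Δ
t=1: Δ0=100001 Δ1=000001 | 1Δ
t=2: Δ0=000001 Δ1=100001 Δ2=100000 Δ3=100100 Δ4=110100 Δ5=111100 | 5Δ
t=3: Δ0=111100 Δ1=011100 | 1Δ
t=4: Δ0=011100 Δ1=111100 Δ2=111101 Δ3=111001 Δ4=101001 Δ5=100001 | 5Δ
t=5: Δ0=100001 Δ1=000001 | 1Δ
t=6: Δ0=000001 Δ1=100001 Δ2=100000 Δ3=100100 Δ4=110100 Δ5=111100 | 5Δ
t=7: Δ0=111100 Δ1=011100 | 1Δ
t=8: Δ0=011100 Δ1=111100 Δ2=111101 Δ3=111001 Δ4=101001 Δ5=100001 | 5Δ
t=9: Δ0=100001 Δ1=000001 | 1Δ
t=10: Δ0=000001 Δ1=100001 Δ2=100000 Δ3=100100 Δ4=110100 Δ5=111100 | 5Δ
t=11: Δ0=111100 Δ1=011100 | 1Δ
t=12: Δ0=011100 Δ1=111100 Δ2=111101 Δ3=111001 Δ4=101001 Δ5=100001 | 5Δ
t=13: Δ0=100001 Δ1=000001 | 1Δ
t=14: Δ0=000001 Δ1=100001 Δ2=100000 Δ3=100100 Δ4=110100 Δ5=111100 | 5Δ
t=15: Δ0=111100 Δ1=011100 | 1Δ
t=16: Δ0=011100 Δ1=111100 Δ2=111101 Δ3=111001 Δ4=101001 Δ5=100001 | 5Δ
t=17: Δ0=100001 Δ1=000001 | 1Δ
t=18: Δ0=000001 Δ1=100001 Δ2=100000 Δ3=100100 Δ4=110100 Δ5=111100 | 5Δ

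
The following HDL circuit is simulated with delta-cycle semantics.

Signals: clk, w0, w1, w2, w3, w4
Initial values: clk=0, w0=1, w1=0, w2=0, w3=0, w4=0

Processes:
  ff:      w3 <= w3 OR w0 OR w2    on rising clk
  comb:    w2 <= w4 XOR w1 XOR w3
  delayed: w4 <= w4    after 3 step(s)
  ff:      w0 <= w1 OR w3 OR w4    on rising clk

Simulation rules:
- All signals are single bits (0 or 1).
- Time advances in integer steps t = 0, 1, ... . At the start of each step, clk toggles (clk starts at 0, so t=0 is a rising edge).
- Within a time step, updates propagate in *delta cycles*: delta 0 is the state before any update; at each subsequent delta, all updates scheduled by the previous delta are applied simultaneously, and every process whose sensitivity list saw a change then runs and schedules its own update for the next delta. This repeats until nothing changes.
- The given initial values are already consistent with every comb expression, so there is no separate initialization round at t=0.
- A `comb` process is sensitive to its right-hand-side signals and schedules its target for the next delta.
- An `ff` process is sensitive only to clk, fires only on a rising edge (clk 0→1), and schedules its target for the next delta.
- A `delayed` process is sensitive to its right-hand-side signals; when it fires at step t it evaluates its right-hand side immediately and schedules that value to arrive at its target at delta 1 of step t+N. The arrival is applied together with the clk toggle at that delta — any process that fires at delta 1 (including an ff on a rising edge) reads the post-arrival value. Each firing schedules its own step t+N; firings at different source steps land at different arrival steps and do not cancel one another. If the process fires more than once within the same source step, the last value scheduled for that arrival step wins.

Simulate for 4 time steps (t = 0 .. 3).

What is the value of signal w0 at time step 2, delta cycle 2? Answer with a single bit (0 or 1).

t0.Δ0 w3=0 w4=0 clk=0 w0=1 w1=0 w2=0
t0.Δ1 w3=0 w4=0 clk=1 w0=1 w1=0 w2=0
t0.Δ2 w3=1 w4=0 clk=1 w0=0 w1=0 w2=0
t0.Δ3 w3=1 w4=0 clk=1 w0=0 w1=0 w2=1
t1.Δ0 w3=1 w4=0 clk=1 w0=0 w1=0 w2=1
t1.Δ1 w3=1 w4=0 clk=0 w0=0 w1=0 w2=1
t2.Δ0 w3=1 w4=0 clk=0 w0=0 w1=0 w2=1
t2.Δ1 w3=1 w4=0 clk=1 w0=0 w1=0 w2=1
t2.Δ2 w3=1 w4=0 clk=1 w0=1 w1=0 w2=1
t3.Δ0 w3=1 w4=0 clk=1 w0=1 w1=0 w2=1
t3.Δ1 w3=1 w4=0 clk=0 w0=1 w1=0 w2=1

1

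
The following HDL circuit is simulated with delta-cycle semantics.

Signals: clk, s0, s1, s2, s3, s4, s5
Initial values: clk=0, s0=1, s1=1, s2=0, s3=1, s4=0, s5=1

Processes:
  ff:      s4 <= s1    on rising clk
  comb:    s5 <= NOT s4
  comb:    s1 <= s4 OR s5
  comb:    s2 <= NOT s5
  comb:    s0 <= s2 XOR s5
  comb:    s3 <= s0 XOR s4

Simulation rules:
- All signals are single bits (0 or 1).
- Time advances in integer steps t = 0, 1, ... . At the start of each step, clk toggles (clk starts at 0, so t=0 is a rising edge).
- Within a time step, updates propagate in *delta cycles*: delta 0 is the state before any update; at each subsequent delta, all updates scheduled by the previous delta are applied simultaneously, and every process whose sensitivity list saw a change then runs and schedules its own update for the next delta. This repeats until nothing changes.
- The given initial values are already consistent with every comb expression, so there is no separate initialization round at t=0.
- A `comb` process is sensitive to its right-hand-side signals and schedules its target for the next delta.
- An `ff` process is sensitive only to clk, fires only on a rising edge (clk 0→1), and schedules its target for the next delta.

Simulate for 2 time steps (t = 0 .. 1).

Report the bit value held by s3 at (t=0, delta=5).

[bits: clk,s3,s1,s2,s4,s5,s0]
t=0: Δ0=0110011 Δ1=1110011 Δ2=1110111 Δ3=1010101 Δ4=1011100 Δ5=1111101 Δ6=1011101 | 6Δ
t=1: Δ0=1011101 Δ1=0011101 | 1Δ

1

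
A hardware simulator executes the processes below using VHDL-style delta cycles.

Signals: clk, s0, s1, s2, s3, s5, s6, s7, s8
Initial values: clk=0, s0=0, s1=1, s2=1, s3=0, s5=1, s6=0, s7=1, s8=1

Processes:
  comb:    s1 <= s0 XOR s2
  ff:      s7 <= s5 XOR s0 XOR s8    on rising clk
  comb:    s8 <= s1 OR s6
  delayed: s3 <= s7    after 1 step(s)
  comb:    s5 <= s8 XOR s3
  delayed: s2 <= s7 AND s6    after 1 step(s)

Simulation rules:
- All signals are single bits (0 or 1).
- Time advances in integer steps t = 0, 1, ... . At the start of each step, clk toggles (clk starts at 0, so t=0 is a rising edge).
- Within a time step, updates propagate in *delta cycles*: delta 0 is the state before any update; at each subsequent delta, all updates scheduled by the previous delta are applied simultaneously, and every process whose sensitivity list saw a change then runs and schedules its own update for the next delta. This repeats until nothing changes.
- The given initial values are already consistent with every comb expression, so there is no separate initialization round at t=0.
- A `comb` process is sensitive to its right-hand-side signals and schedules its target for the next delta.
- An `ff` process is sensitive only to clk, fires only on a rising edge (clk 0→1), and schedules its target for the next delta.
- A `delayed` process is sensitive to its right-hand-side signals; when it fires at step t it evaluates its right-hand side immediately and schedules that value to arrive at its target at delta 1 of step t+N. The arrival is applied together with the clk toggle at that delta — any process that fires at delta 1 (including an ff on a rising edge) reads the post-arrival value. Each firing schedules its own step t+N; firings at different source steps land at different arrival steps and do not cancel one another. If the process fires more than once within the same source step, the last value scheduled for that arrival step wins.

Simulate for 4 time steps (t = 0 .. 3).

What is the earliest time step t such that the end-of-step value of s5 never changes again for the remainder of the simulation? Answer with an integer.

1

t=0 Δ0: s7=1 s5=1 s3=0 clk=0 s8=1 s6=0 s1=1 s0=0 s2=1
  Δ1: clk:0→1
  Δ2: s7:1→0
  (2Δ to stable)
t=1 Δ0: s7=0 s5=1 s3=0 clk=1 s8=1 s6=0 s1=1 s0=0 s2=1
  Δ1: clk:1→0, s2:1→0
  Δ2: s1:1→0
  Δ3: s8:1→0
  Δ4: s5:1→0
  (4Δ to stable)
t=2 Δ0: s7=0 s5=0 s3=0 clk=0 s8=0 s6=0 s1=0 s0=0 s2=0
  Δ1: clk:0→1
  (1Δ to stable)
t=3 Δ0: s7=0 s5=0 s3=0 clk=1 s8=0 s6=0 s1=0 s0=0 s2=0
  Δ1: clk:1→0
  (1Δ to stable)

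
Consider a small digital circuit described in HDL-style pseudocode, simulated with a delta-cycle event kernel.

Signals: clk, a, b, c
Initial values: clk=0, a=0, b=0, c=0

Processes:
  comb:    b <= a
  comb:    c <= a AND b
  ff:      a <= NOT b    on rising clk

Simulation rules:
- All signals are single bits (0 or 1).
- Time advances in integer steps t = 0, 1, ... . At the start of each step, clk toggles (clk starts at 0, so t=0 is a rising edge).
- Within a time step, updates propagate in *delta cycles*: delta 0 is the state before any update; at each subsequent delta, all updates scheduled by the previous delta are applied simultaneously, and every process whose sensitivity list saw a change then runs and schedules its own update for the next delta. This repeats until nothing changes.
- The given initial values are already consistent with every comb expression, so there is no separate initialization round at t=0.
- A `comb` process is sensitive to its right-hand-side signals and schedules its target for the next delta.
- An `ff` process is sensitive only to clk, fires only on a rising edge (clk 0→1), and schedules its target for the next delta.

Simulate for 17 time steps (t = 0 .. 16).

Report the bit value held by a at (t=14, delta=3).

0

t0.Δ0 c=0 a=0 b=0 clk=0
t0.Δ1 c=0 a=0 b=0 clk=1
t0.Δ2 c=0 a=1 b=0 clk=1
t0.Δ3 c=0 a=1 b=1 clk=1
t0.Δ4 c=1 a=1 b=1 clk=1
t1.Δ0 c=1 a=1 b=1 clk=1
t1.Δ1 c=1 a=1 b=1 clk=0
t2.Δ0 c=1 a=1 b=1 clk=0
t2.Δ1 c=1 a=1 b=1 clk=1
t2.Δ2 c=1 a=0 b=1 clk=1
t2.Δ3 c=0 a=0 b=0 clk=1
t3.Δ0 c=0 a=0 b=0 clk=1
t3.Δ1 c=0 a=0 b=0 clk=0
t4.Δ0 c=0 a=0 b=0 clk=0
t4.Δ1 c=0 a=0 b=0 clk=1
t4.Δ2 c=0 a=1 b=0 clk=1
t4.Δ3 c=0 a=1 b=1 clk=1
t4.Δ4 c=1 a=1 b=1 clk=1
t5.Δ0 c=1 a=1 b=1 clk=1
t5.Δ1 c=1 a=1 b=1 clk=0
t6.Δ0 c=1 a=1 b=1 clk=0
t6.Δ1 c=1 a=1 b=1 clk=1
t6.Δ2 c=1 a=0 b=1 clk=1
t6.Δ3 c=0 a=0 b=0 clk=1
t7.Δ0 c=0 a=0 b=0 clk=1
t7.Δ1 c=0 a=0 b=0 clk=0
t8.Δ0 c=0 a=0 b=0 clk=0
t8.Δ1 c=0 a=0 b=0 clk=1
t8.Δ2 c=0 a=1 b=0 clk=1
t8.Δ3 c=0 a=1 b=1 clk=1
t8.Δ4 c=1 a=1 b=1 clk=1
t9.Δ0 c=1 a=1 b=1 clk=1
t9.Δ1 c=1 a=1 b=1 clk=0
t10.Δ0 c=1 a=1 b=1 clk=0
t10.Δ1 c=1 a=1 b=1 clk=1
t10.Δ2 c=1 a=0 b=1 clk=1
t10.Δ3 c=0 a=0 b=0 clk=1
t11.Δ0 c=0 a=0 b=0 clk=1
t11.Δ1 c=0 a=0 b=0 clk=0
t12.Δ0 c=0 a=0 b=0 clk=0
t12.Δ1 c=0 a=0 b=0 clk=1
t12.Δ2 c=0 a=1 b=0 clk=1
t12.Δ3 c=0 a=1 b=1 clk=1
t12.Δ4 c=1 a=1 b=1 clk=1
t13.Δ0 c=1 a=1 b=1 clk=1
t13.Δ1 c=1 a=1 b=1 clk=0
t14.Δ0 c=1 a=1 b=1 clk=0
t14.Δ1 c=1 a=1 b=1 clk=1
t14.Δ2 c=1 a=0 b=1 clk=1
t14.Δ3 c=0 a=0 b=0 clk=1
t15.Δ0 c=0 a=0 b=0 clk=1
t15.Δ1 c=0 a=0 b=0 clk=0
t16.Δ0 c=0 a=0 b=0 clk=0
t16.Δ1 c=0 a=0 b=0 clk=1
t16.Δ2 c=0 a=1 b=0 clk=1
t16.Δ3 c=0 a=1 b=1 clk=1
t16.Δ4 c=1 a=1 b=1 clk=1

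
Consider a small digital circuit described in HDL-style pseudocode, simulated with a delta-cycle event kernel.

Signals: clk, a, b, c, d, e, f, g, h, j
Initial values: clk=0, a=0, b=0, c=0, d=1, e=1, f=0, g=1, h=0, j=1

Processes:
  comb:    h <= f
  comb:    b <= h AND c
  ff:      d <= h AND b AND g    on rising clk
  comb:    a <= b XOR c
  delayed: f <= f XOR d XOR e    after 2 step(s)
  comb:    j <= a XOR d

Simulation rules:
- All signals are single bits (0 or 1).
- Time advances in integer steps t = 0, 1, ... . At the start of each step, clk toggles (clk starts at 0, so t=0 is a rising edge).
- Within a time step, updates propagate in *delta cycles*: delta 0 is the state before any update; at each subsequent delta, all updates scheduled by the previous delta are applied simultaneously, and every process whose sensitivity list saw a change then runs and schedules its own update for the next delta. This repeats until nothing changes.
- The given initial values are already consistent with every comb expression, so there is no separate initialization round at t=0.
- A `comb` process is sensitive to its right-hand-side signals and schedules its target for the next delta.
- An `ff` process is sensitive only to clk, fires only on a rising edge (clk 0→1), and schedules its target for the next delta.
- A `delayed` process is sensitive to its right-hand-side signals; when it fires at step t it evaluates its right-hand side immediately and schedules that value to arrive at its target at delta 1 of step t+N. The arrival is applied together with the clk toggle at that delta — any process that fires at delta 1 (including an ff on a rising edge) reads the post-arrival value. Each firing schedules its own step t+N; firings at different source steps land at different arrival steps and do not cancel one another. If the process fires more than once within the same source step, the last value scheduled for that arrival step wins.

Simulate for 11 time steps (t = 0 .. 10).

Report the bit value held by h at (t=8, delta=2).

t0.Δ0 b=0 h=0 e=1 c=0 j=1 f=0 d=1 a=0 clk=0 g=1
t0.Δ1 b=0 h=0 e=1 c=0 j=1 f=0 d=1 a=0 clk=1 g=1
t0.Δ2 b=0 h=0 e=1 c=0 j=1 f=0 d=0 a=0 clk=1 g=1
t0.Δ3 b=0 h=0 e=1 c=0 j=0 f=0 d=0 a=0 clk=1 g=1
t1.Δ0 b=0 h=0 e=1 c=0 j=0 f=0 d=0 a=0 clk=1 g=1
t1.Δ1 b=0 h=0 e=1 c=0 j=0 f=0 d=0 a=0 clk=0 g=1
t2.Δ0 b=0 h=0 e=1 c=0 j=0 f=0 d=0 a=0 clk=0 g=1
t2.Δ1 b=0 h=0 e=1 c=0 j=0 f=1 d=0 a=0 clk=1 g=1
t2.Δ2 b=0 h=1 e=1 c=0 j=0 f=1 d=0 a=0 clk=1 g=1
t3.Δ0 b=0 h=1 e=1 c=0 j=0 f=1 d=0 a=0 clk=1 g=1
t3.Δ1 b=0 h=1 e=1 c=0 j=0 f=1 d=0 a=0 clk=0 g=1
t4.Δ0 b=0 h=1 e=1 c=0 j=0 f=1 d=0 a=0 clk=0 g=1
t4.Δ1 b=0 h=1 e=1 c=0 j=0 f=0 d=0 a=0 clk=1 g=1
t4.Δ2 b=0 h=0 e=1 c=0 j=0 f=0 d=0 a=0 clk=1 g=1
t5.Δ0 b=0 h=0 e=1 c=0 j=0 f=0 d=0 a=0 clk=1 g=1
t5.Δ1 b=0 h=0 e=1 c=0 j=0 f=0 d=0 a=0 clk=0 g=1
t6.Δ0 b=0 h=0 e=1 c=0 j=0 f=0 d=0 a=0 clk=0 g=1
t6.Δ1 b=0 h=0 e=1 c=0 j=0 f=1 d=0 a=0 clk=1 g=1
t6.Δ2 b=0 h=1 e=1 c=0 j=0 f=1 d=0 a=0 clk=1 g=1
t7.Δ0 b=0 h=1 e=1 c=0 j=0 f=1 d=0 a=0 clk=1 g=1
t7.Δ1 b=0 h=1 e=1 c=0 j=0 f=1 d=0 a=0 clk=0 g=1
t8.Δ0 b=0 h=1 e=1 c=0 j=0 f=1 d=0 a=0 clk=0 g=1
t8.Δ1 b=0 h=1 e=1 c=0 j=0 f=0 d=0 a=0 clk=1 g=1
t8.Δ2 b=0 h=0 e=1 c=0 j=0 f=0 d=0 a=0 clk=1 g=1
t9.Δ0 b=0 h=0 e=1 c=0 j=0 f=0 d=0 a=0 clk=1 g=1
t9.Δ1 b=0 h=0 e=1 c=0 j=0 f=0 d=0 a=0 clk=0 g=1
t10.Δ0 b=0 h=0 e=1 c=0 j=0 f=0 d=0 a=0 clk=0 g=1
t10.Δ1 b=0 h=0 e=1 c=0 j=0 f=1 d=0 a=0 clk=1 g=1
t10.Δ2 b=0 h=1 e=1 c=0 j=0 f=1 d=0 a=0 clk=1 g=1

0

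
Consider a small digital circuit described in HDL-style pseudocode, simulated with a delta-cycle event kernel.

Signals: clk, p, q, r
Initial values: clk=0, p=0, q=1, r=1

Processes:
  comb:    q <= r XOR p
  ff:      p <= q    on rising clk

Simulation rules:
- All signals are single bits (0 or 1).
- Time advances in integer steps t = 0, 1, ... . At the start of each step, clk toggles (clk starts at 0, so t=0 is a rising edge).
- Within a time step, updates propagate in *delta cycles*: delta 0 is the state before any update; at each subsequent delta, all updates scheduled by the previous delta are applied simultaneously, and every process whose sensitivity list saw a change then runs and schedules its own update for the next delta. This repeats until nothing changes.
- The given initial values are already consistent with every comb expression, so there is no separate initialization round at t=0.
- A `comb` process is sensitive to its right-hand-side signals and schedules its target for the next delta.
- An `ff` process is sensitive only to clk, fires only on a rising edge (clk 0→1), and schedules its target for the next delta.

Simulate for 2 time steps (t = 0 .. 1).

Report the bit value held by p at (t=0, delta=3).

[bits: clk,r,q,p]
t=0: Δ0=0110 Δ1=1110 Δ2=1111 Δ3=1101 | 3Δ
t=1: Δ0=1101 Δ1=0101 | 1Δ

1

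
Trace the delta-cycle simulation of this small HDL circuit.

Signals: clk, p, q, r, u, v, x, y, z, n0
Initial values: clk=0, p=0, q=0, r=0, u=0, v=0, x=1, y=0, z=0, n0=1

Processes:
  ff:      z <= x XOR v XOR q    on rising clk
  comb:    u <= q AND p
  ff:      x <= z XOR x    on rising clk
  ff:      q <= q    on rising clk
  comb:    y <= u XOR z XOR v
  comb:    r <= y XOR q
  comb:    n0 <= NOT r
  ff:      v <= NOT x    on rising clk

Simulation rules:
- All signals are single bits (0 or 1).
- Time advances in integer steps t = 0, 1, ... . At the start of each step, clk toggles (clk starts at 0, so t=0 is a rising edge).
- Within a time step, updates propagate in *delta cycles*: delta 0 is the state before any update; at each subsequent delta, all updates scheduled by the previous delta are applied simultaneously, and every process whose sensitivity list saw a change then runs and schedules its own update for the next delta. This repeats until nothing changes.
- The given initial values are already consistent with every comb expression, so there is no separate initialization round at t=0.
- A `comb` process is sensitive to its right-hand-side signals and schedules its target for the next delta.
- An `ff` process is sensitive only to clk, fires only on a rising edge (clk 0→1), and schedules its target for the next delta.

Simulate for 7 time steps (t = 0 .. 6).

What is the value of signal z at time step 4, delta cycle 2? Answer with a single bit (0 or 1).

t=0 Δ0: clk=0 y=0 z=0 n0=1 p=0 r=0 q=0 v=0 x=1 u=0
  Δ1: clk:0→1
  Δ2: z:0→1
  Δ3: y:0→1
  Δ4: r:0→1
  Δ5: n0:1→0
  (5Δ to stable)
t=1 Δ0: clk=1 y=1 z=1 n0=0 p=0 r=1 q=0 v=0 x=1 u=0
  Δ1: clk:1→0
  (1Δ to stable)
t=2 Δ0: clk=0 y=1 z=1 n0=0 p=0 r=1 q=0 v=0 x=1 u=0
  Δ1: clk:0→1
  Δ2: x:1→0
  (2Δ to stable)
t=3 Δ0: clk=1 y=1 z=1 n0=0 p=0 r=1 q=0 v=0 x=0 u=0
  Δ1: clk:1→0
  (1Δ to stable)
t=4 Δ0: clk=0 y=1 z=1 n0=0 p=0 r=1 q=0 v=0 x=0 u=0
  Δ1: clk:0→1
  Δ2: z:1→0, v:0→1, x:0→1
  (2Δ to stable)
t=5 Δ0: clk=1 y=1 z=0 n0=0 p=0 r=1 q=0 v=1 x=1 u=0
  Δ1: clk:1→0
  (1Δ to stable)
t=6 Δ0: clk=0 y=1 z=0 n0=0 p=0 r=1 q=0 v=1 x=1 u=0
  Δ1: clk:0→1
  Δ2: v:1→0
  Δ3: y:1→0
  Δ4: r:1→0
  Δ5: n0:0→1
  (5Δ to stable)

0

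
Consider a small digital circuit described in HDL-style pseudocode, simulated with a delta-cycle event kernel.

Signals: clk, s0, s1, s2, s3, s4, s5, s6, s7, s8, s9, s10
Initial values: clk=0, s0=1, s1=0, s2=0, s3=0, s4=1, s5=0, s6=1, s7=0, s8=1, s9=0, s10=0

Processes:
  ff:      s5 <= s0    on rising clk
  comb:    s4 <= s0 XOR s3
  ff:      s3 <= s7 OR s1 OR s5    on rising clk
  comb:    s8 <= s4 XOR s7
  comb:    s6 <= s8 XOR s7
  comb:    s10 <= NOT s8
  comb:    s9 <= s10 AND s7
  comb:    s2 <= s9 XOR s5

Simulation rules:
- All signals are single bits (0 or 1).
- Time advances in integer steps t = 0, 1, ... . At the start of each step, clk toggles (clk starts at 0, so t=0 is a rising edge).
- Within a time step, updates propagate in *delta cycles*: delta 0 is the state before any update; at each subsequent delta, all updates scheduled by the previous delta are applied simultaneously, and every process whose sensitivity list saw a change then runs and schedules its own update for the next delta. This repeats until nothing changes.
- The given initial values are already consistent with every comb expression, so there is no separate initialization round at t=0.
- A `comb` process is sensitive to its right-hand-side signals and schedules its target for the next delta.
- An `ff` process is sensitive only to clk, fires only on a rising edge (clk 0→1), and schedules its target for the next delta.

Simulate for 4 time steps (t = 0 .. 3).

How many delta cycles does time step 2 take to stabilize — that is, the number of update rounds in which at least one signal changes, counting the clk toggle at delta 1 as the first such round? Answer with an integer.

t0.Δ0 s2=0 s4=1 s3=0 s7=0 s1=0 s10=0 s8=1 s5=0 clk=0 s9=0 s6=1 s0=1
t0.Δ1 s2=0 s4=1 s3=0 s7=0 s1=0 s10=0 s8=1 s5=0 clk=1 s9=0 s6=1 s0=1
t0.Δ2 s2=0 s4=1 s3=0 s7=0 s1=0 s10=0 s8=1 s5=1 clk=1 s9=0 s6=1 s0=1
t0.Δ3 s2=1 s4=1 s3=0 s7=0 s1=0 s10=0 s8=1 s5=1 clk=1 s9=0 s6=1 s0=1
t1.Δ0 s2=1 s4=1 s3=0 s7=0 s1=0 s10=0 s8=1 s5=1 clk=1 s9=0 s6=1 s0=1
t1.Δ1 s2=1 s4=1 s3=0 s7=0 s1=0 s10=0 s8=1 s5=1 clk=0 s9=0 s6=1 s0=1
t2.Δ0 s2=1 s4=1 s3=0 s7=0 s1=0 s10=0 s8=1 s5=1 clk=0 s9=0 s6=1 s0=1
t2.Δ1 s2=1 s4=1 s3=0 s7=0 s1=0 s10=0 s8=1 s5=1 clk=1 s9=0 s6=1 s0=1
t2.Δ2 s2=1 s4=1 s3=1 s7=0 s1=0 s10=0 s8=1 s5=1 clk=1 s9=0 s6=1 s0=1
t2.Δ3 s2=1 s4=0 s3=1 s7=0 s1=0 s10=0 s8=1 s5=1 clk=1 s9=0 s6=1 s0=1
t2.Δ4 s2=1 s4=0 s3=1 s7=0 s1=0 s10=0 s8=0 s5=1 clk=1 s9=0 s6=1 s0=1
t2.Δ5 s2=1 s4=0 s3=1 s7=0 s1=0 s10=1 s8=0 s5=1 clk=1 s9=0 s6=0 s0=1
t3.Δ0 s2=1 s4=0 s3=1 s7=0 s1=0 s10=1 s8=0 s5=1 clk=1 s9=0 s6=0 s0=1
t3.Δ1 s2=1 s4=0 s3=1 s7=0 s1=0 s10=1 s8=0 s5=1 clk=0 s9=0 s6=0 s0=1

5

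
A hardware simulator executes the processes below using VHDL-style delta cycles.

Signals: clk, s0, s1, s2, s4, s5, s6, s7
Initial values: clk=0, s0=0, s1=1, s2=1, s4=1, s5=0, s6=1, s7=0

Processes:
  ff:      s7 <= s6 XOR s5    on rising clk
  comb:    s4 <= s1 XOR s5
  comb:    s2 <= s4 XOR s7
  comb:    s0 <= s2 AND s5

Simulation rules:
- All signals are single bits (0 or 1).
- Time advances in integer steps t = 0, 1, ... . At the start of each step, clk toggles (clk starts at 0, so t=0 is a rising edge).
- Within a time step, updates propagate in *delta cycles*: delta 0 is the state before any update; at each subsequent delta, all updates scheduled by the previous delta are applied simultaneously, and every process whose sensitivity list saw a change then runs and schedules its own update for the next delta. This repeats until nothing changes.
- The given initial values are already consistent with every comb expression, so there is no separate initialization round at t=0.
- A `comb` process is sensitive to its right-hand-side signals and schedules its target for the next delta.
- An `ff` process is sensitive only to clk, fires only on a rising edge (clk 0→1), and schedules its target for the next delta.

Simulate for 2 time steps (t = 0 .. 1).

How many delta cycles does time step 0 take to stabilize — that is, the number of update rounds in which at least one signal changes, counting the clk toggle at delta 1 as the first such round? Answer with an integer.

3

t=0 Δ0: s2=1 s4=1 s1=1 s6=1 s7=0 s0=0 clk=0 s5=0
  Δ1: clk:0→1
  Δ2: s7:0→1
  Δ3: s2:1→0
  (3Δ to stable)
t=1 Δ0: s2=0 s4=1 s1=1 s6=1 s7=1 s0=0 clk=1 s5=0
  Δ1: clk:1→0
  (1Δ to stable)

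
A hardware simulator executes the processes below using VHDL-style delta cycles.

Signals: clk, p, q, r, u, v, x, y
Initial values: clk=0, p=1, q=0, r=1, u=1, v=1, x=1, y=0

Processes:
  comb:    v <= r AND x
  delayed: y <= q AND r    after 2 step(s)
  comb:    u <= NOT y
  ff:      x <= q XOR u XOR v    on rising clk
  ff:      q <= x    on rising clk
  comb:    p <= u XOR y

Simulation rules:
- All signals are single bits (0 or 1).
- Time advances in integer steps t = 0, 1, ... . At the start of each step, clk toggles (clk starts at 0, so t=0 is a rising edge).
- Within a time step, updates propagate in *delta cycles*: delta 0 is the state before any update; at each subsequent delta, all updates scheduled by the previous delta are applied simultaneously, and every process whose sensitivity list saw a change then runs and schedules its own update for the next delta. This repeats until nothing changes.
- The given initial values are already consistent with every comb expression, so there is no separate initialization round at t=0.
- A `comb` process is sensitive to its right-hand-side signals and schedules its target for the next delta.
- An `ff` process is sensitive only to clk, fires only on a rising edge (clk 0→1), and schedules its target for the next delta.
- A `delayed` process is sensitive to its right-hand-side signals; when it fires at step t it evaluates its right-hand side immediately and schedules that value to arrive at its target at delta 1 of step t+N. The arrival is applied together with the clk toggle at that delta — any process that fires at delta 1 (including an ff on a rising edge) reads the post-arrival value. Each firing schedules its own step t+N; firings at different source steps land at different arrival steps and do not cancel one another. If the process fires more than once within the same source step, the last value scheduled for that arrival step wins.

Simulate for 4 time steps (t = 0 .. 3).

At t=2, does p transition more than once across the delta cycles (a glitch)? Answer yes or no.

t=0 Δ0: v=1 q=0 y=0 clk=0 p=1 r=1 u=1 x=1
  Δ1: clk:0→1
  Δ2: q:0→1, x:1→0
  Δ3: v:1→0
  (3Δ to stable)
t=1 Δ0: v=0 q=1 y=0 clk=1 p=1 r=1 u=1 x=0
  Δ1: clk:1→0
  (1Δ to stable)
t=2 Δ0: v=0 q=1 y=0 clk=0 p=1 r=1 u=1 x=0
  Δ1: y:0→1, clk:0→1
  Δ2: q:1→0, p:1→0, u:1→0
  Δ3: p:0→1
  (3Δ to stable)
t=3 Δ0: v=0 q=0 y=1 clk=1 p=1 r=1 u=0 x=0
  Δ1: clk:1→0
  (1Δ to stable)

yes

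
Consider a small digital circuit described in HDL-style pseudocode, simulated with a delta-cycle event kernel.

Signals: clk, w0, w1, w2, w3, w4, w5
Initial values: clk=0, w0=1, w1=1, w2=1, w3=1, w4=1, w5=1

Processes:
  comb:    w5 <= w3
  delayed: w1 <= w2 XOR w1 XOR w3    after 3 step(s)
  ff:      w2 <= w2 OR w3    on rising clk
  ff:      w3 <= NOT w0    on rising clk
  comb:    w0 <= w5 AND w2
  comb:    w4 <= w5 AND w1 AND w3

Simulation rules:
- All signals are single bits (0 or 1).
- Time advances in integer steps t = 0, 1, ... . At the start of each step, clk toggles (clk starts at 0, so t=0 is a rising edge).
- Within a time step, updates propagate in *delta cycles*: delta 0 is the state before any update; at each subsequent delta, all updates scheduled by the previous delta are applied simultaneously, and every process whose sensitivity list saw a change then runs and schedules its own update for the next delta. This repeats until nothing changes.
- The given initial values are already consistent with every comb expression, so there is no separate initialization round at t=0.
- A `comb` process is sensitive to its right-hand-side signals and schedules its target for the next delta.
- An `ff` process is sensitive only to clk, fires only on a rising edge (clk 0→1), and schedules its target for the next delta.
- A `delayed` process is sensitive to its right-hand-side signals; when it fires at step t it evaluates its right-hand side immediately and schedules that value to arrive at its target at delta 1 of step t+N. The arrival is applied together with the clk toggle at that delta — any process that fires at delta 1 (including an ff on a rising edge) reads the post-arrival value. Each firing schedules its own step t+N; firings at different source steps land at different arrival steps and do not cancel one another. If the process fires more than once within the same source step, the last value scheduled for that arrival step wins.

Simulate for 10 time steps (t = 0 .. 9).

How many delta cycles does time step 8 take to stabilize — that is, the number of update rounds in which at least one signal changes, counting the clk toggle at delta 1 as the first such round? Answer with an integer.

t0.Δ0 w4=1 w2=1 w1=1 w5=1 w3=1 w0=1 clk=0
t0.Δ1 w4=1 w2=1 w1=1 w5=1 w3=1 w0=1 clk=1
t0.Δ2 w4=1 w2=1 w1=1 w5=1 w3=0 w0=1 clk=1
t0.Δ3 w4=0 w2=1 w1=1 w5=0 w3=0 w0=1 clk=1
t0.Δ4 w4=0 w2=1 w1=1 w5=0 w3=0 w0=0 clk=1
t1.Δ0 w4=0 w2=1 w1=1 w5=0 w3=0 w0=0 clk=1
t1.Δ1 w4=0 w2=1 w1=1 w5=0 w3=0 w0=0 clk=0
t2.Δ0 w4=0 w2=1 w1=1 w5=0 w3=0 w0=0 clk=0
t2.Δ1 w4=0 w2=1 w1=1 w5=0 w3=0 w0=0 clk=1
t2.Δ2 w4=0 w2=1 w1=1 w5=0 w3=1 w0=0 clk=1
t2.Δ3 w4=0 w2=1 w1=1 w5=1 w3=1 w0=0 clk=1
t2.Δ4 w4=1 w2=1 w1=1 w5=1 w3=1 w0=1 clk=1
t3.Δ0 w4=1 w2=1 w1=1 w5=1 w3=1 w0=1 clk=1
t3.Δ1 w4=1 w2=1 w1=0 w5=1 w3=1 w0=1 clk=0
t3.Δ2 w4=0 w2=1 w1=0 w5=1 w3=1 w0=1 clk=0
t4.Δ0 w4=0 w2=1 w1=0 w5=1 w3=1 w0=1 clk=0
t4.Δ1 w4=0 w2=1 w1=0 w5=1 w3=1 w0=1 clk=1
t4.Δ2 w4=0 w2=1 w1=0 w5=1 w3=0 w0=1 clk=1
t4.Δ3 w4=0 w2=1 w1=0 w5=0 w3=0 w0=1 clk=1
t4.Δ4 w4=0 w2=1 w1=0 w5=0 w3=0 w0=0 clk=1
t5.Δ0 w4=0 w2=1 w1=0 w5=0 w3=0 w0=0 clk=1
t5.Δ1 w4=0 w2=1 w1=1 w5=0 w3=0 w0=0 clk=0
t6.Δ0 w4=0 w2=1 w1=1 w5=0 w3=0 w0=0 clk=0
t6.Δ1 w4=0 w2=1 w1=0 w5=0 w3=0 w0=0 clk=1
t6.Δ2 w4=0 w2=1 w1=0 w5=0 w3=1 w0=0 clk=1
t6.Δ3 w4=0 w2=1 w1=0 w5=1 w3=1 w0=0 clk=1
t6.Δ4 w4=0 w2=1 w1=0 w5=1 w3=1 w0=1 clk=1
t7.Δ0 w4=0 w2=1 w1=0 w5=1 w3=1 w0=1 clk=1
t7.Δ1 w4=0 w2=1 w1=1 w5=1 w3=1 w0=1 clk=0
t7.Δ2 w4=1 w2=1 w1=1 w5=1 w3=1 w0=1 clk=0
t8.Δ0 w4=1 w2=1 w1=1 w5=1 w3=1 w0=1 clk=0
t8.Δ1 w4=1 w2=1 w1=0 w5=1 w3=1 w0=1 clk=1
t8.Δ2 w4=0 w2=1 w1=0 w5=1 w3=0 w0=1 clk=1
t8.Δ3 w4=0 w2=1 w1=0 w5=0 w3=0 w0=1 clk=1
t8.Δ4 w4=0 w2=1 w1=0 w5=0 w3=0 w0=0 clk=1
t9.Δ0 w4=0 w2=1 w1=0 w5=0 w3=0 w0=0 clk=1
t9.Δ1 w4=0 w2=1 w1=0 w5=0 w3=0 w0=0 clk=0

4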